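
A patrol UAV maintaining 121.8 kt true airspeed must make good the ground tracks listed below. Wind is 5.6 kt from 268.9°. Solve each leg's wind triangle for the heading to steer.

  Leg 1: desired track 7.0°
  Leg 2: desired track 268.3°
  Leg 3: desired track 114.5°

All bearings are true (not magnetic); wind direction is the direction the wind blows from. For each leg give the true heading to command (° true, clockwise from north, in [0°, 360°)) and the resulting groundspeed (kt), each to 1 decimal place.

Leg 1: desired track 7.0°; wind correction -2.6° → command heading 4.4°, groundspeed 122.5 kt
Leg 2: desired track 268.3°; wind correction +0.0° → command heading 268.3°, groundspeed 116.2 kt
Leg 3: desired track 114.5°; wind correction +1.1° → command heading 115.6°, groundspeed 126.8 kt

Leg 1: heading=4.4°, groundspeed=122.5 kt
Leg 2: heading=268.3°, groundspeed=116.2 kt
Leg 3: heading=115.6°, groundspeed=126.8 kt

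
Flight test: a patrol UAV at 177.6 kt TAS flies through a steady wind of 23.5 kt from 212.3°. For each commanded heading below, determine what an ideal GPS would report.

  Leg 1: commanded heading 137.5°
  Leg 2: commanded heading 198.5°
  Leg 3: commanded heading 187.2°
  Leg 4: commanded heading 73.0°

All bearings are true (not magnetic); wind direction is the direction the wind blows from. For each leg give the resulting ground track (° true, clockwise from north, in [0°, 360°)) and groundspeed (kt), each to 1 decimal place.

Leg 1: heading 137.5°; drift -7.5° → track 130.0°, groundspeed 172.9 kt
Leg 2: heading 198.5°; drift -2.1° → track 196.4°, groundspeed 154.9 kt
Leg 3: heading 187.2°; drift -3.6° → track 183.6°, groundspeed 156.6 kt
Leg 4: heading 73.0°; drift -4.5° → track 68.5°, groundspeed 196.0 kt

Leg 1: track=130.0°, groundspeed=172.9 kt
Leg 2: track=196.4°, groundspeed=154.9 kt
Leg 3: track=183.6°, groundspeed=156.6 kt
Leg 4: track=68.5°, groundspeed=196.0 kt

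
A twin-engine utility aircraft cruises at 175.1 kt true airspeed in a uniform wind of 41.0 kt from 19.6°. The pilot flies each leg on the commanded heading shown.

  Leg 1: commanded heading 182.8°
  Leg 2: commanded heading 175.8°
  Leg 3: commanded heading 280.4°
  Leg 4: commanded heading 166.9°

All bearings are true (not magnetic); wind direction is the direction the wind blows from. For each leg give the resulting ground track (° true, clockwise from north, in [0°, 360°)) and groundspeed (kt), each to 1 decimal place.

Leg 1: track=186.0°, groundspeed=214.7 kt
Leg 2: track=180.2°, groundspeed=213.3 kt
Leg 3: track=267.8°, groundspeed=186.1 kt
Leg 4: track=172.9°, groundspeed=210.8 kt

Leg 1: heading 182.8°; drift +3.2° → track 186.0°, groundspeed 214.7 kt
Leg 2: heading 175.8°; drift +4.4° → track 180.2°, groundspeed 213.3 kt
Leg 3: heading 280.4°; drift -12.6° → track 267.8°, groundspeed 186.1 kt
Leg 4: heading 166.9°; drift +6.0° → track 172.9°, groundspeed 210.8 kt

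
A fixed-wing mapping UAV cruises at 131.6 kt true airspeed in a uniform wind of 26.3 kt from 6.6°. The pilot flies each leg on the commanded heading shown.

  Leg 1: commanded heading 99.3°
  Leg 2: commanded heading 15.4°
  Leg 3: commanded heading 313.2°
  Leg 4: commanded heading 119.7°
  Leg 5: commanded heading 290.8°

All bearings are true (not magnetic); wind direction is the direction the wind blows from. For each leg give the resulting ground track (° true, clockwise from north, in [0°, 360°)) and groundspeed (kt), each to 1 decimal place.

Leg 1: heading 99.3°; drift +11.2° → track 110.5°, groundspeed 135.4 kt
Leg 2: heading 15.4°; drift +2.2° → track 17.6°, groundspeed 105.7 kt
Leg 3: heading 313.2°; drift -10.3° → track 302.9°, groundspeed 117.8 kt
Leg 4: heading 119.7°; drift +9.7° → track 129.4°, groundspeed 144.0 kt
Leg 5: heading 290.8°; drift -11.5° → track 279.3°, groundspeed 127.7 kt

Leg 1: track=110.5°, groundspeed=135.4 kt
Leg 2: track=17.6°, groundspeed=105.7 kt
Leg 3: track=302.9°, groundspeed=117.8 kt
Leg 4: track=129.4°, groundspeed=144.0 kt
Leg 5: track=279.3°, groundspeed=127.7 kt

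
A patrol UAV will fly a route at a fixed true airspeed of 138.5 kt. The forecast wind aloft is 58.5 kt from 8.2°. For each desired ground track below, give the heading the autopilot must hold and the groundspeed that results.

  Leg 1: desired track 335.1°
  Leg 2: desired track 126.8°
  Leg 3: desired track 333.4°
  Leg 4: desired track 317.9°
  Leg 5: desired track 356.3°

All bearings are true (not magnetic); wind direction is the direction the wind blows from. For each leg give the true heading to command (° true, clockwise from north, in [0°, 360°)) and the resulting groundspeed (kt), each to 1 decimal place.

Leg 1: desired track 335.1°; wind correction +13.3° → command heading 348.4°, groundspeed 85.8 kt
Leg 2: desired track 126.8°; wind correction -21.8° → command heading 105.0°, groundspeed 156.6 kt
Leg 3: desired track 333.4°; wind correction +13.9° → command heading 347.3°, groundspeed 86.4 kt
Leg 4: desired track 317.9°; wind correction +19.0° → command heading 336.9°, groundspeed 93.6 kt
Leg 5: desired track 356.3°; wind correction +5.0° → command heading 1.3°, groundspeed 80.7 kt

Leg 1: heading=348.4°, groundspeed=85.8 kt
Leg 2: heading=105.0°, groundspeed=156.6 kt
Leg 3: heading=347.3°, groundspeed=86.4 kt
Leg 4: heading=336.9°, groundspeed=93.6 kt
Leg 5: heading=1.3°, groundspeed=80.7 kt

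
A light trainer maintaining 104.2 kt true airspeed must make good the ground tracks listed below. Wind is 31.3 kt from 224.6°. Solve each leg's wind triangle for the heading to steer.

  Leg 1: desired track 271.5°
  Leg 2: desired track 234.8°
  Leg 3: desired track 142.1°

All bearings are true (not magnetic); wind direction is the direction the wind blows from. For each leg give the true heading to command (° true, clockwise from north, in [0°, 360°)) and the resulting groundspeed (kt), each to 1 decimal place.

Leg 1: heading=258.8°, groundspeed=80.3 kt
Leg 2: heading=231.8°, groundspeed=73.2 kt
Leg 3: heading=159.4°, groundspeed=95.4 kt

Leg 1: desired track 271.5°; wind correction -12.7° → command heading 258.8°, groundspeed 80.3 kt
Leg 2: desired track 234.8°; wind correction -3.0° → command heading 231.8°, groundspeed 73.2 kt
Leg 3: desired track 142.1°; wind correction +17.3° → command heading 159.4°, groundspeed 95.4 kt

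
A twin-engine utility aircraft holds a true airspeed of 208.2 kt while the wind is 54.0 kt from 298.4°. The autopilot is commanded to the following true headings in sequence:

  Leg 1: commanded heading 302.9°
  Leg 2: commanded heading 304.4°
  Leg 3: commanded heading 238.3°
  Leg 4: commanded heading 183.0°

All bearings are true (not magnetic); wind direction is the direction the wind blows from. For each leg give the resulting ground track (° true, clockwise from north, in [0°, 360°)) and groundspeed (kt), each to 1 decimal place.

Leg 1: track=304.5°, groundspeed=154.4 kt
Leg 2: track=306.5°, groundspeed=154.6 kt
Leg 3: track=223.8°, groundspeed=187.2 kt
Leg 4: track=171.1°, groundspeed=236.4 kt

Leg 1: heading 302.9°; drift +1.6° → track 304.5°, groundspeed 154.4 kt
Leg 2: heading 304.4°; drift +2.1° → track 306.5°, groundspeed 154.6 kt
Leg 3: heading 238.3°; drift -14.5° → track 223.8°, groundspeed 187.2 kt
Leg 4: heading 183.0°; drift -11.9° → track 171.1°, groundspeed 236.4 kt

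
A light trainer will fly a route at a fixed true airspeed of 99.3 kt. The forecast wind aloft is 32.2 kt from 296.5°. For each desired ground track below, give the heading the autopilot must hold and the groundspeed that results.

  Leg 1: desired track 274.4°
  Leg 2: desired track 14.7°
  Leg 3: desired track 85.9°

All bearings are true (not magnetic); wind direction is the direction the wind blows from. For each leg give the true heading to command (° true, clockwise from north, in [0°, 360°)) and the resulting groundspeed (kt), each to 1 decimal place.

Leg 1: desired track 274.4°; wind correction +7.0° → command heading 281.4°, groundspeed 68.7 kt
Leg 2: desired track 14.7°; wind correction -18.5° → command heading 356.2°, groundspeed 87.6 kt
Leg 3: desired track 85.9°; wind correction -9.5° → command heading 76.4°, groundspeed 125.7 kt

Leg 1: heading=281.4°, groundspeed=68.7 kt
Leg 2: heading=356.2°, groundspeed=87.6 kt
Leg 3: heading=76.4°, groundspeed=125.7 kt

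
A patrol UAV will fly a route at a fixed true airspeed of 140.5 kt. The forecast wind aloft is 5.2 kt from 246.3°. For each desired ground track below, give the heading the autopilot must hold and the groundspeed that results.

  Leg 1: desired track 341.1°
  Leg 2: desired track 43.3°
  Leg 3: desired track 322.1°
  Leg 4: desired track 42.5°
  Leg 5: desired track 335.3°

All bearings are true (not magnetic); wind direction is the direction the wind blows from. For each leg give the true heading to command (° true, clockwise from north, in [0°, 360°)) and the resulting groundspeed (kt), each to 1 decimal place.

Leg 1: heading=339.0°, groundspeed=140.8 kt
Leg 2: heading=42.5°, groundspeed=145.3 kt
Leg 3: heading=320.0°, groundspeed=139.1 kt
Leg 4: heading=41.6°, groundspeed=145.2 kt
Leg 5: heading=333.2°, groundspeed=140.3 kt

Leg 1: desired track 341.1°; wind correction -2.1° → command heading 339.0°, groundspeed 140.8 kt
Leg 2: desired track 43.3°; wind correction -0.8° → command heading 42.5°, groundspeed 145.3 kt
Leg 3: desired track 322.1°; wind correction -2.1° → command heading 320.0°, groundspeed 139.1 kt
Leg 4: desired track 42.5°; wind correction -0.9° → command heading 41.6°, groundspeed 145.2 kt
Leg 5: desired track 335.3°; wind correction -2.1° → command heading 333.2°, groundspeed 140.3 kt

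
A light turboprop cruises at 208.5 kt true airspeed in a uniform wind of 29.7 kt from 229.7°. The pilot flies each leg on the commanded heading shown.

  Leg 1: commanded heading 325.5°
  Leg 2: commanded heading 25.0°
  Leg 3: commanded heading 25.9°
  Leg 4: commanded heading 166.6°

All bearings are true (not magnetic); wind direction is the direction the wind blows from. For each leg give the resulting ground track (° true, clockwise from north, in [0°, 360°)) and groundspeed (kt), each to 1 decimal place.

Leg 1: heading 325.5°; drift +8.0° → track 333.5°, groundspeed 213.6 kt
Leg 2: heading 25.0°; drift +3.0° → track 28.0°, groundspeed 235.8 kt
Leg 3: heading 25.9°; drift +2.9° → track 28.8°, groundspeed 236.0 kt
Leg 4: heading 166.6°; drift -7.7° → track 158.9°, groundspeed 196.9 kt

Leg 1: track=333.5°, groundspeed=213.6 kt
Leg 2: track=28.0°, groundspeed=235.8 kt
Leg 3: track=28.8°, groundspeed=236.0 kt
Leg 4: track=158.9°, groundspeed=196.9 kt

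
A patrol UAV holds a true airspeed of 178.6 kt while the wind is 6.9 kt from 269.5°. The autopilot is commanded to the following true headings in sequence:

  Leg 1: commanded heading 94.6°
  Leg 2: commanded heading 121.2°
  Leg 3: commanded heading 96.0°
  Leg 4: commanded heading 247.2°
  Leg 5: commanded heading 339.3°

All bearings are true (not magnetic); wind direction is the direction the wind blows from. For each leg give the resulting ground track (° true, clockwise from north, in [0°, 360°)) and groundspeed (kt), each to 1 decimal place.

Leg 1: track=94.4°, groundspeed=185.5 kt
Leg 2: track=120.1°, groundspeed=184.5 kt
Leg 3: track=95.8°, groundspeed=185.5 kt
Leg 4: track=246.3°, groundspeed=172.2 kt
Leg 5: track=341.4°, groundspeed=176.3 kt

Leg 1: heading 94.6°; drift -0.2° → track 94.4°, groundspeed 185.5 kt
Leg 2: heading 121.2°; drift -1.1° → track 120.1°, groundspeed 184.5 kt
Leg 3: heading 96.0°; drift -0.2° → track 95.8°, groundspeed 185.5 kt
Leg 4: heading 247.2°; drift -0.9° → track 246.3°, groundspeed 172.2 kt
Leg 5: heading 339.3°; drift +2.1° → track 341.4°, groundspeed 176.3 kt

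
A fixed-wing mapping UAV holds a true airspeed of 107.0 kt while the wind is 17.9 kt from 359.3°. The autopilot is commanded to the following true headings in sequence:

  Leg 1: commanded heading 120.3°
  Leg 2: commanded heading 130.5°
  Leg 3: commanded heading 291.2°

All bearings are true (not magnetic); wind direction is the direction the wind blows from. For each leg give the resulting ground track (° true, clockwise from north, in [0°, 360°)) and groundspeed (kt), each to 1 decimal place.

Leg 1: heading 120.3°; drift +7.5° → track 127.8°, groundspeed 117.2 kt
Leg 2: heading 130.5°; drift +6.5° → track 137.0°, groundspeed 119.6 kt
Leg 3: heading 291.2°; drift -9.4° → track 281.8°, groundspeed 101.7 kt

Leg 1: track=127.8°, groundspeed=117.2 kt
Leg 2: track=137.0°, groundspeed=119.6 kt
Leg 3: track=281.8°, groundspeed=101.7 kt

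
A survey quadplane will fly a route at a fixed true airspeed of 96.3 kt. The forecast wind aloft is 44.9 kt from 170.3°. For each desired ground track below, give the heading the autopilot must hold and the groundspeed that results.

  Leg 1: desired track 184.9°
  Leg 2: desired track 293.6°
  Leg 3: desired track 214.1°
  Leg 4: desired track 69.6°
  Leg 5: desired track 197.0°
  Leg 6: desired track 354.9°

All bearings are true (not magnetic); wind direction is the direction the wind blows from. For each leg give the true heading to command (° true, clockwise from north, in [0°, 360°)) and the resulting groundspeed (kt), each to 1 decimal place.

Leg 1: heading=178.2°, groundspeed=52.2 kt
Leg 2: heading=270.7°, groundspeed=113.3 kt
Leg 3: heading=195.3°, groundspeed=58.7 kt
Leg 4: heading=96.9°, groundspeed=93.9 kt
Leg 5: heading=184.9°, groundspeed=54.1 kt
Leg 6: heading=357.0°, groundspeed=141.0 kt

Leg 1: desired track 184.9°; wind correction -6.7° → command heading 178.2°, groundspeed 52.2 kt
Leg 2: desired track 293.6°; wind correction -22.9° → command heading 270.7°, groundspeed 113.3 kt
Leg 3: desired track 214.1°; wind correction -18.8° → command heading 195.3°, groundspeed 58.7 kt
Leg 4: desired track 69.6°; wind correction +27.3° → command heading 96.9°, groundspeed 93.9 kt
Leg 5: desired track 197.0°; wind correction -12.1° → command heading 184.9°, groundspeed 54.1 kt
Leg 6: desired track 354.9°; wind correction +2.1° → command heading 357.0°, groundspeed 141.0 kt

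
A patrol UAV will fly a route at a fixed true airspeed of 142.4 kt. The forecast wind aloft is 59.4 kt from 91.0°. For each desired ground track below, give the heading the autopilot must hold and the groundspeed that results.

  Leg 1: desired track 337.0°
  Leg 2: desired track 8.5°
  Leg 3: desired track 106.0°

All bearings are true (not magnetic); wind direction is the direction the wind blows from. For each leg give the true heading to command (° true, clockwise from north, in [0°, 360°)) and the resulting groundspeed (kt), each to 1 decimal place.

Leg 1: heading=359.4°, groundspeed=155.8 kt
Leg 2: heading=32.9°, groundspeed=121.9 kt
Leg 3: heading=99.8°, groundspeed=84.2 kt

Leg 1: desired track 337.0°; wind correction +22.4° → command heading 359.4°, groundspeed 155.8 kt
Leg 2: desired track 8.5°; wind correction +24.4° → command heading 32.9°, groundspeed 121.9 kt
Leg 3: desired track 106.0°; wind correction -6.2° → command heading 99.8°, groundspeed 84.2 kt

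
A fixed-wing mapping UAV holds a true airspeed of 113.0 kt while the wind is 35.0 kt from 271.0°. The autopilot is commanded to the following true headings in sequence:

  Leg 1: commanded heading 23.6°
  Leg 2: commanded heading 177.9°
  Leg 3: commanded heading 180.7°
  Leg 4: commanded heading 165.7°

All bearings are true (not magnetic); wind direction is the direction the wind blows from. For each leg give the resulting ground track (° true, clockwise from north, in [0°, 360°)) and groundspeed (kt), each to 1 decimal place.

Leg 1: track=37.9°, groundspeed=130.5 kt
Leg 2: track=161.0°, groundspeed=120.1 kt
Leg 3: track=163.5°, groundspeed=118.5 kt
Leg 4: track=150.3°, groundspeed=126.8 kt

Leg 1: heading 23.6°; drift +14.3° → track 37.9°, groundspeed 130.5 kt
Leg 2: heading 177.9°; drift -16.9° → track 161.0°, groundspeed 120.1 kt
Leg 3: heading 180.7°; drift -17.2° → track 163.5°, groundspeed 118.5 kt
Leg 4: heading 165.7°; drift -15.4° → track 150.3°, groundspeed 126.8 kt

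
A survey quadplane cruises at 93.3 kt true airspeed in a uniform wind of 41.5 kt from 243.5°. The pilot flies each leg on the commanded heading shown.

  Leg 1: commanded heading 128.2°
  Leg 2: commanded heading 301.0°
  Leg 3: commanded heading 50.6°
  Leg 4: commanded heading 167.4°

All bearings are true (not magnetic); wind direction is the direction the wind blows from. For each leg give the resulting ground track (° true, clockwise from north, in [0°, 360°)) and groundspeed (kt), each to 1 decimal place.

Leg 1: heading 128.2°; drift -18.7° → track 109.5°, groundspeed 117.2 kt
Leg 2: heading 301.0°; drift +26.2° → track 327.2°, groundspeed 79.2 kt
Leg 3: heading 50.6°; drift +4.0° → track 54.6°, groundspeed 134.1 kt
Leg 4: heading 167.4°; drift -25.8° → track 141.6°, groundspeed 92.6 kt

Leg 1: track=109.5°, groundspeed=117.2 kt
Leg 2: track=327.2°, groundspeed=79.2 kt
Leg 3: track=54.6°, groundspeed=134.1 kt
Leg 4: track=141.6°, groundspeed=92.6 kt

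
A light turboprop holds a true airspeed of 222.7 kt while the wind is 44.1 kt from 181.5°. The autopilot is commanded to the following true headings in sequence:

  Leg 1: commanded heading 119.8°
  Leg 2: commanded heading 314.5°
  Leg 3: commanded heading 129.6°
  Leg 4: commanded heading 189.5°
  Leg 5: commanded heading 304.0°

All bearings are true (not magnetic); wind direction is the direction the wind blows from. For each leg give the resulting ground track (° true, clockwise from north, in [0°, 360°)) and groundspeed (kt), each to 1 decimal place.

Leg 1: track=108.9°, groundspeed=205.5 kt
Leg 2: track=321.8°, groundspeed=254.8 kt
Leg 3: track=119.5°, groundspeed=198.5 kt
Leg 4: track=191.5°, groundspeed=179.1 kt
Leg 5: track=312.6°, groundspeed=249.2 kt

Leg 1: heading 119.8°; drift -10.9° → track 108.9°, groundspeed 205.5 kt
Leg 2: heading 314.5°; drift +7.3° → track 321.8°, groundspeed 254.8 kt
Leg 3: heading 129.6°; drift -10.1° → track 119.5°, groundspeed 198.5 kt
Leg 4: heading 189.5°; drift +2.0° → track 191.5°, groundspeed 179.1 kt
Leg 5: heading 304.0°; drift +8.6° → track 312.6°, groundspeed 249.2 kt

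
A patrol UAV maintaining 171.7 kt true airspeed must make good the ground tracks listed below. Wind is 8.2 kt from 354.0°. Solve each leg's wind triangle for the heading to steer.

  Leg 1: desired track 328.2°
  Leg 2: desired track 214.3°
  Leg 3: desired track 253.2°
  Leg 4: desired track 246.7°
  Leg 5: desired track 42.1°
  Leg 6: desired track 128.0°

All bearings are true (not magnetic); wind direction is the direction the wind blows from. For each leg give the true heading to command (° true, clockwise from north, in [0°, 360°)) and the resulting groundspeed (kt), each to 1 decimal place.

Leg 1: heading=329.4°, groundspeed=164.3 kt
Leg 2: heading=216.1°, groundspeed=177.9 kt
Leg 3: heading=255.9°, groundspeed=173.0 kt
Leg 4: heading=249.3°, groundspeed=174.0 kt
Leg 5: heading=40.1°, groundspeed=166.1 kt
Leg 6: heading=126.0°, groundspeed=177.3 kt

Leg 1: desired track 328.2°; wind correction +1.2° → command heading 329.4°, groundspeed 164.3 kt
Leg 2: desired track 214.3°; wind correction +1.8° → command heading 216.1°, groundspeed 177.9 kt
Leg 3: desired track 253.2°; wind correction +2.7° → command heading 255.9°, groundspeed 173.0 kt
Leg 4: desired track 246.7°; wind correction +2.6° → command heading 249.3°, groundspeed 174.0 kt
Leg 5: desired track 42.1°; wind correction -2.0° → command heading 40.1°, groundspeed 166.1 kt
Leg 6: desired track 128.0°; wind correction -2.0° → command heading 126.0°, groundspeed 177.3 kt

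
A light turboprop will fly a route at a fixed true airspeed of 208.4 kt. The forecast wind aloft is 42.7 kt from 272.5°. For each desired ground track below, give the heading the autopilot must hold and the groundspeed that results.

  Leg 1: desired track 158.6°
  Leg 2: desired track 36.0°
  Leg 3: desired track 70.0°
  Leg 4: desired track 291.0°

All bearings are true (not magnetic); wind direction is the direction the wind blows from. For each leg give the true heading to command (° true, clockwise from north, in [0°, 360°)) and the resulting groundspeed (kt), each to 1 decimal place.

Leg 1: desired track 158.6°; wind correction +10.8° → command heading 169.4°, groundspeed 222.0 kt
Leg 2: desired track 36.0°; wind correction -9.8° → command heading 26.2°, groundspeed 228.9 kt
Leg 3: desired track 70.0°; wind correction -4.5° → command heading 65.5°, groundspeed 247.2 kt
Leg 4: desired track 291.0°; wind correction -3.7° → command heading 287.3°, groundspeed 167.5 kt

Leg 1: heading=169.4°, groundspeed=222.0 kt
Leg 2: heading=26.2°, groundspeed=228.9 kt
Leg 3: heading=65.5°, groundspeed=247.2 kt
Leg 4: heading=287.3°, groundspeed=167.5 kt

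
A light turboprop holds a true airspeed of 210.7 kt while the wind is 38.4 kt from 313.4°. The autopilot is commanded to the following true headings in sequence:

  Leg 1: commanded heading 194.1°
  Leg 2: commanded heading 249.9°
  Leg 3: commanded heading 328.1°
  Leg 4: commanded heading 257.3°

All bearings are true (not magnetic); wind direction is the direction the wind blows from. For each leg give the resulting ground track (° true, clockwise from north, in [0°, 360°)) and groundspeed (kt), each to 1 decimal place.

Leg 1: heading 194.1°; drift -8.3° → track 185.8°, groundspeed 231.9 kt
Leg 2: heading 249.9°; drift -10.1° → track 239.8°, groundspeed 196.6 kt
Leg 3: heading 328.1°; drift +3.2° → track 331.3°, groundspeed 173.8 kt
Leg 4: heading 257.3°; drift -9.6° → track 247.7°, groundspeed 191.9 kt

Leg 1: track=185.8°, groundspeed=231.9 kt
Leg 2: track=239.8°, groundspeed=196.6 kt
Leg 3: track=331.3°, groundspeed=173.8 kt
Leg 4: track=247.7°, groundspeed=191.9 kt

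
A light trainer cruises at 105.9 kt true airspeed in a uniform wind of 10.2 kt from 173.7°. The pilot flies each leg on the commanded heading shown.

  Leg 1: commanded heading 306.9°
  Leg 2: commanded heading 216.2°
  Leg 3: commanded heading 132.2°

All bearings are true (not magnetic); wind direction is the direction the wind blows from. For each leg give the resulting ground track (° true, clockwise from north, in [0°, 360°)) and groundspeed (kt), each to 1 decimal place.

Leg 1: track=310.7°, groundspeed=113.1 kt
Leg 2: track=220.2°, groundspeed=98.6 kt
Leg 3: track=128.3°, groundspeed=98.5 kt

Leg 1: heading 306.9°; drift +3.8° → track 310.7°, groundspeed 113.1 kt
Leg 2: heading 216.2°; drift +4.0° → track 220.2°, groundspeed 98.6 kt
Leg 3: heading 132.2°; drift -3.9° → track 128.3°, groundspeed 98.5 kt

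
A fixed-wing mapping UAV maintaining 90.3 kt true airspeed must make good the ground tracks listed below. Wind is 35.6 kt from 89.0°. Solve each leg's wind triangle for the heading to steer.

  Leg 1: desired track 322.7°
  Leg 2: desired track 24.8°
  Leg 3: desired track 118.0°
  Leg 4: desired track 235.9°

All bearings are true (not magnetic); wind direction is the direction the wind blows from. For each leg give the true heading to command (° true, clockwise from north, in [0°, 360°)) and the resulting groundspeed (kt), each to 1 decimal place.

Leg 1: heading=341.2°, groundspeed=106.7 kt
Leg 2: heading=45.6°, groundspeed=68.9 kt
Leg 3: heading=107.0°, groundspeed=57.5 kt
Leg 4: heading=223.5°, groundspeed=118.0 kt

Leg 1: desired track 322.7°; wind correction +18.5° → command heading 341.2°, groundspeed 106.7 kt
Leg 2: desired track 24.8°; wind correction +20.8° → command heading 45.6°, groundspeed 68.9 kt
Leg 3: desired track 118.0°; wind correction -11.0° → command heading 107.0°, groundspeed 57.5 kt
Leg 4: desired track 235.9°; wind correction -12.4° → command heading 223.5°, groundspeed 118.0 kt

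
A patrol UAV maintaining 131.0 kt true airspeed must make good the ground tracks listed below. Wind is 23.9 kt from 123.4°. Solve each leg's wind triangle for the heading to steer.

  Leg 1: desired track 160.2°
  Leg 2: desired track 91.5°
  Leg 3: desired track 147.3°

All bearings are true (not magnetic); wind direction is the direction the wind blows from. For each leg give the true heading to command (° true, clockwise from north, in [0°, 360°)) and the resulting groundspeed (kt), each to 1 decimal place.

Leg 1: desired track 160.2°; wind correction -6.3° → command heading 153.9°, groundspeed 111.1 kt
Leg 2: desired track 91.5°; wind correction +5.5° → command heading 97.0°, groundspeed 110.1 kt
Leg 3: desired track 147.3°; wind correction -4.2° → command heading 143.1°, groundspeed 108.8 kt

Leg 1: heading=153.9°, groundspeed=111.1 kt
Leg 2: heading=97.0°, groundspeed=110.1 kt
Leg 3: heading=143.1°, groundspeed=108.8 kt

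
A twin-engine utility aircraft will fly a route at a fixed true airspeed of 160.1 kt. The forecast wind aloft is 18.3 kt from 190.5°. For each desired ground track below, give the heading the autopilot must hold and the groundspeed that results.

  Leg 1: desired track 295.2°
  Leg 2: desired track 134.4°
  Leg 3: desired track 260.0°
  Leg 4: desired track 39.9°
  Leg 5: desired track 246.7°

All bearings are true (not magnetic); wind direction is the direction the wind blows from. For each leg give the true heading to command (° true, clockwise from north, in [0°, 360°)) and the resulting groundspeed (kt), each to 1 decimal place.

Leg 1: heading=288.9°, groundspeed=163.8 kt
Leg 2: heading=139.8°, groundspeed=149.2 kt
Leg 3: heading=253.9°, groundspeed=152.8 kt
Leg 4: heading=43.1°, groundspeed=175.8 kt
Leg 5: heading=241.2°, groundspeed=149.2 kt

Leg 1: desired track 295.2°; wind correction -6.3° → command heading 288.9°, groundspeed 163.8 kt
Leg 2: desired track 134.4°; wind correction +5.4° → command heading 139.8°, groundspeed 149.2 kt
Leg 3: desired track 260.0°; wind correction -6.1° → command heading 253.9°, groundspeed 152.8 kt
Leg 4: desired track 39.9°; wind correction +3.2° → command heading 43.1°, groundspeed 175.8 kt
Leg 5: desired track 246.7°; wind correction -5.5° → command heading 241.2°, groundspeed 149.2 kt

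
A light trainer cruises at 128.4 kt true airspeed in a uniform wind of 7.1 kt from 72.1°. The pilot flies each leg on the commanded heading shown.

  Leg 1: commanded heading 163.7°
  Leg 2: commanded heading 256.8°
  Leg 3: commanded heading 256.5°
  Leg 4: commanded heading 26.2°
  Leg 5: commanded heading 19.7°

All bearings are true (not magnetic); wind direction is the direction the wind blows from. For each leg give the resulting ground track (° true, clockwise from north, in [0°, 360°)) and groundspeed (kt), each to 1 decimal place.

Leg 1: heading 163.7°; drift +3.2° → track 166.9°, groundspeed 128.8 kt
Leg 2: heading 256.8°; drift -0.2° → track 256.6°, groundspeed 135.5 kt
Leg 3: heading 256.5°; drift -0.2° → track 256.3°, groundspeed 135.5 kt
Leg 4: heading 26.2°; drift -2.4° → track 23.8°, groundspeed 123.6 kt
Leg 5: heading 19.7°; drift -2.6° → track 17.1°, groundspeed 124.2 kt

Leg 1: track=166.9°, groundspeed=128.8 kt
Leg 2: track=256.6°, groundspeed=135.5 kt
Leg 3: track=256.3°, groundspeed=135.5 kt
Leg 4: track=23.8°, groundspeed=123.6 kt
Leg 5: track=17.1°, groundspeed=124.2 kt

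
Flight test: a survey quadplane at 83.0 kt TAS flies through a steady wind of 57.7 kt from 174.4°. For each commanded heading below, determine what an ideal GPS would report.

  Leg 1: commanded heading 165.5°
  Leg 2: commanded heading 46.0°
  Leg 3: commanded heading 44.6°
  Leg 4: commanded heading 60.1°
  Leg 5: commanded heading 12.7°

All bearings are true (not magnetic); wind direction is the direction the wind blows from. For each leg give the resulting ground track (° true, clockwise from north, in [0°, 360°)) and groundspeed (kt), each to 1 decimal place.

Leg 1: heading 165.5°; drift -19.0° → track 146.5°, groundspeed 27.5 kt
Leg 2: heading 46.0°; drift -20.8° → track 25.2°, groundspeed 127.2 kt
Leg 3: heading 44.6°; drift -20.3° → track 24.3°, groundspeed 127.9 kt
Leg 4: heading 60.1°; drift -26.2° → track 33.9°, groundspeed 119.0 kt
Leg 5: heading 12.7°; drift -7.5° → track 5.2°, groundspeed 139.0 kt

Leg 1: track=146.5°, groundspeed=27.5 kt
Leg 2: track=25.2°, groundspeed=127.2 kt
Leg 3: track=24.3°, groundspeed=127.9 kt
Leg 4: track=33.9°, groundspeed=119.0 kt
Leg 5: track=5.2°, groundspeed=139.0 kt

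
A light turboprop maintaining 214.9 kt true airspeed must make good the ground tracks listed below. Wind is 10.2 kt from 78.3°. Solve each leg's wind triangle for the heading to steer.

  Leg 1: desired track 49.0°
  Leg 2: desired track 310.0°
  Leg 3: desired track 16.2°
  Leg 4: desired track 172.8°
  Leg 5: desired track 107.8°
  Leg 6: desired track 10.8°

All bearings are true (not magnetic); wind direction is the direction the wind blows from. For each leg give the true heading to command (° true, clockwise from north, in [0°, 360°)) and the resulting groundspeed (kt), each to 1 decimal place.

Leg 1: heading=50.3°, groundspeed=205.9 kt
Leg 2: heading=312.1°, groundspeed=221.1 kt
Leg 3: heading=18.6°, groundspeed=209.9 kt
Leg 4: heading=170.1°, groundspeed=215.5 kt
Leg 5: heading=106.5°, groundspeed=206.0 kt
Leg 6: heading=13.3°, groundspeed=210.8 kt

Leg 1: desired track 49.0°; wind correction +1.3° → command heading 50.3°, groundspeed 205.9 kt
Leg 2: desired track 310.0°; wind correction +2.1° → command heading 312.1°, groundspeed 221.1 kt
Leg 3: desired track 16.2°; wind correction +2.4° → command heading 18.6°, groundspeed 209.9 kt
Leg 4: desired track 172.8°; wind correction -2.7° → command heading 170.1°, groundspeed 215.5 kt
Leg 5: desired track 107.8°; wind correction -1.3° → command heading 106.5°, groundspeed 206.0 kt
Leg 6: desired track 10.8°; wind correction +2.5° → command heading 13.3°, groundspeed 210.8 kt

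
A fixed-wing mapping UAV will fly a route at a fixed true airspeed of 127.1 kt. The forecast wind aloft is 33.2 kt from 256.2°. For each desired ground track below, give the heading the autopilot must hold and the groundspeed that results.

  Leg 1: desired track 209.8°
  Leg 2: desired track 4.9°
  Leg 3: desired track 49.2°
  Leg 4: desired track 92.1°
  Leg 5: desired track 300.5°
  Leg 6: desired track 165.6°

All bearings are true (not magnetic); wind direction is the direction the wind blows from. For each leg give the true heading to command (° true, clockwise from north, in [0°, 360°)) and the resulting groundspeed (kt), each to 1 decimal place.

Leg 1: desired track 209.8°; wind correction +10.9° → command heading 220.7°, groundspeed 101.9 kt
Leg 2: desired track 4.9°; wind correction -14.3° → command heading 350.6°, groundspeed 133.8 kt
Leg 3: desired track 49.2°; wind correction -6.8° → command heading 42.4°, groundspeed 155.8 kt
Leg 4: desired track 92.1°; wind correction +4.1° → command heading 96.2°, groundspeed 158.7 kt
Leg 5: desired track 300.5°; wind correction -10.5° → command heading 290.0°, groundspeed 101.2 kt
Leg 6: desired track 165.6°; wind correction +15.1° → command heading 180.7°, groundspeed 123.0 kt

Leg 1: heading=220.7°, groundspeed=101.9 kt
Leg 2: heading=350.6°, groundspeed=133.8 kt
Leg 3: heading=42.4°, groundspeed=155.8 kt
Leg 4: heading=96.2°, groundspeed=158.7 kt
Leg 5: heading=290.0°, groundspeed=101.2 kt
Leg 6: heading=180.7°, groundspeed=123.0 kt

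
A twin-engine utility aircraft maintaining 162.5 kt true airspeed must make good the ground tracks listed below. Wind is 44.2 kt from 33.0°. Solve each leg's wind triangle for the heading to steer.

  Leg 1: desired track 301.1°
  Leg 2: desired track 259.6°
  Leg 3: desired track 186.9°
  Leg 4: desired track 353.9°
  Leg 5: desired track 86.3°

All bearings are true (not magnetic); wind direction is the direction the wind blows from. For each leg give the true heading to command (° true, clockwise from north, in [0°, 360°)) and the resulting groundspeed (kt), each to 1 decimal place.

Leg 1: desired track 301.1°; wind correction +15.8° → command heading 316.9°, groundspeed 157.8 kt
Leg 2: desired track 259.6°; wind correction +11.4° → command heading 271.0°, groundspeed 189.7 kt
Leg 3: desired track 186.9°; wind correction -6.9° → command heading 180.0°, groundspeed 201.0 kt
Leg 4: desired track 353.9°; wind correction +9.9° → command heading 3.8°, groundspeed 125.8 kt
Leg 5: desired track 86.3°; wind correction -12.6° → command heading 73.7°, groundspeed 132.2 kt

Leg 1: heading=316.9°, groundspeed=157.8 kt
Leg 2: heading=271.0°, groundspeed=189.7 kt
Leg 3: heading=180.0°, groundspeed=201.0 kt
Leg 4: heading=3.8°, groundspeed=125.8 kt
Leg 5: heading=73.7°, groundspeed=132.2 kt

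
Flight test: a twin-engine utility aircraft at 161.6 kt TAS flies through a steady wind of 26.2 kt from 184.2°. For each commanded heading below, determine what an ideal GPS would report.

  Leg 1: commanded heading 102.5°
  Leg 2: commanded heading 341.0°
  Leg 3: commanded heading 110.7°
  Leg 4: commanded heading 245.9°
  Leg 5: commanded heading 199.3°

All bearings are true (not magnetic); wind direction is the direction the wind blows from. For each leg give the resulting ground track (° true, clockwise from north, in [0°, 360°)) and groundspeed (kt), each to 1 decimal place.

Leg 1: heading 102.5°; drift -9.3° → track 93.2°, groundspeed 159.9 kt
Leg 2: heading 341.0°; drift +3.2° → track 344.2°, groundspeed 186.0 kt
Leg 3: heading 110.7°; drift -9.3° → track 101.4°, groundspeed 156.2 kt
Leg 4: heading 245.9°; drift +8.8° → track 254.7°, groundspeed 151.0 kt
Leg 5: heading 199.3°; drift +2.9° → track 202.2°, groundspeed 136.5 kt

Leg 1: track=93.2°, groundspeed=159.9 kt
Leg 2: track=344.2°, groundspeed=186.0 kt
Leg 3: track=101.4°, groundspeed=156.2 kt
Leg 4: track=254.7°, groundspeed=151.0 kt
Leg 5: track=202.2°, groundspeed=136.5 kt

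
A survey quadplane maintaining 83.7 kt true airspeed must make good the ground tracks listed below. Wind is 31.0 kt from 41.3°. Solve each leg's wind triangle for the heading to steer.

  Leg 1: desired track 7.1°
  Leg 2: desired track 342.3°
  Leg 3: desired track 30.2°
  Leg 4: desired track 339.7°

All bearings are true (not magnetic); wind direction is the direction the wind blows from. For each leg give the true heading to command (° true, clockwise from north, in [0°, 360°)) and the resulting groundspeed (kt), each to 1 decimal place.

Leg 1: heading=19.1°, groundspeed=56.2 kt
Leg 2: heading=0.8°, groundspeed=63.4 kt
Leg 3: heading=34.3°, groundspeed=53.1 kt
Leg 4: heading=358.7°, groundspeed=64.4 kt

Leg 1: desired track 7.1°; wind correction +12.0° → command heading 19.1°, groundspeed 56.2 kt
Leg 2: desired track 342.3°; wind correction +18.5° → command heading 0.8°, groundspeed 63.4 kt
Leg 3: desired track 30.2°; wind correction +4.1° → command heading 34.3°, groundspeed 53.1 kt
Leg 4: desired track 339.7°; wind correction +19.0° → command heading 358.7°, groundspeed 64.4 kt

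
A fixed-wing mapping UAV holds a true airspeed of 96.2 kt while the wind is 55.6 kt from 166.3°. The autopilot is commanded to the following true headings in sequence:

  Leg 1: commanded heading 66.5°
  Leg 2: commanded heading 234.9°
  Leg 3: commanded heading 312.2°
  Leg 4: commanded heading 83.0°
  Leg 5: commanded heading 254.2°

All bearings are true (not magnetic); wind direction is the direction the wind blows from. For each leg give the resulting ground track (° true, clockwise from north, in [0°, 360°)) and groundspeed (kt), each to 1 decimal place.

Leg 1: heading 66.5°; drift -27.4° → track 39.1°, groundspeed 119.0 kt
Leg 2: heading 234.9°; drift +34.3° → track 269.2°, groundspeed 91.9 kt
Leg 3: heading 312.2°; drift +12.4° → track 324.6°, groundspeed 145.6 kt
Leg 4: heading 83.0°; drift -31.6° → track 51.4°, groundspeed 105.3 kt
Leg 5: heading 254.2°; drift +30.5° → track 284.7°, groundspeed 109.3 kt

Leg 1: track=39.1°, groundspeed=119.0 kt
Leg 2: track=269.2°, groundspeed=91.9 kt
Leg 3: track=324.6°, groundspeed=145.6 kt
Leg 4: track=51.4°, groundspeed=105.3 kt
Leg 5: track=284.7°, groundspeed=109.3 kt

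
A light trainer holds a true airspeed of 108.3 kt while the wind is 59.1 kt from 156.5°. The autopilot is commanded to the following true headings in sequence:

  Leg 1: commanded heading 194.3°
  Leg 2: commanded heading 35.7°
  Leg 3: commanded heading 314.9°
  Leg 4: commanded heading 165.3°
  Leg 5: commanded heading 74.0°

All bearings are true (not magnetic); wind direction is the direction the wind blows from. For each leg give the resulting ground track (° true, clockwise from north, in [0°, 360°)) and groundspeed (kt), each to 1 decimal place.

Leg 1: heading 194.3°; drift +30.5° → track 224.8°, groundspeed 71.5 kt
Leg 2: heading 35.7°; drift -20.1° → track 15.6°, groundspeed 147.6 kt
Leg 3: heading 314.9°; drift +7.6° → track 322.5°, groundspeed 164.7 kt
Leg 4: heading 165.3°; drift +10.3° → track 175.6°, groundspeed 50.7 kt
Leg 5: heading 74.0°; drift -30.2° → track 43.8°, groundspeed 116.4 kt

Leg 1: track=224.8°, groundspeed=71.5 kt
Leg 2: track=15.6°, groundspeed=147.6 kt
Leg 3: track=322.5°, groundspeed=164.7 kt
Leg 4: track=175.6°, groundspeed=50.7 kt
Leg 5: track=43.8°, groundspeed=116.4 kt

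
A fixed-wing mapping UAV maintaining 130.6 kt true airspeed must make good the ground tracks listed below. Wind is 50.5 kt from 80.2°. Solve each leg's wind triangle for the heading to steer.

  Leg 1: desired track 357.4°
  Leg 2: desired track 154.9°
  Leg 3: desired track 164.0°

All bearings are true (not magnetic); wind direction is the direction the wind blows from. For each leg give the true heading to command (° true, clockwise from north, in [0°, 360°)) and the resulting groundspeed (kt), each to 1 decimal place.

Leg 1: heading=20.0°, groundspeed=114.3 kt
Leg 2: heading=133.0°, groundspeed=107.9 kt
Leg 3: heading=141.4°, groundspeed=115.1 kt

Leg 1: desired track 357.4°; wind correction +22.6° → command heading 20.0°, groundspeed 114.3 kt
Leg 2: desired track 154.9°; wind correction -21.9° → command heading 133.0°, groundspeed 107.9 kt
Leg 3: desired track 164.0°; wind correction -22.6° → command heading 141.4°, groundspeed 115.1 kt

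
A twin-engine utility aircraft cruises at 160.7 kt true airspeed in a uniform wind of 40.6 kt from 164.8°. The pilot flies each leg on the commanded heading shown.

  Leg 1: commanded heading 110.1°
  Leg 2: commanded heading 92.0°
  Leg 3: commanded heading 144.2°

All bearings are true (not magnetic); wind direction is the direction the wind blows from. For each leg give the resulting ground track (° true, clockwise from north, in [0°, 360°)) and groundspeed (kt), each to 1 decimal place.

Leg 1: track=96.5°, groundspeed=141.2 kt
Leg 2: track=77.4°, groundspeed=153.7 kt
Leg 3: track=137.6°, groundspeed=123.5 kt

Leg 1: heading 110.1°; drift -13.6° → track 96.5°, groundspeed 141.2 kt
Leg 2: heading 92.0°; drift -14.6° → track 77.4°, groundspeed 153.7 kt
Leg 3: heading 144.2°; drift -6.6° → track 137.6°, groundspeed 123.5 kt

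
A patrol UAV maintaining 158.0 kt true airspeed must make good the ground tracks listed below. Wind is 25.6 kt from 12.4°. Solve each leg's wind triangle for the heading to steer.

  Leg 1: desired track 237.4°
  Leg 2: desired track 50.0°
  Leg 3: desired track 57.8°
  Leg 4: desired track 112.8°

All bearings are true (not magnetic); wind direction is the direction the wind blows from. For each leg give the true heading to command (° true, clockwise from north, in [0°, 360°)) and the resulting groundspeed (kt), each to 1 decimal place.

Leg 1: desired track 237.4°; wind correction +6.6° → command heading 244.0°, groundspeed 175.1 kt
Leg 2: desired track 50.0°; wind correction -5.7° → command heading 44.3°, groundspeed 136.9 kt
Leg 3: desired track 57.8°; wind correction -6.6° → command heading 51.2°, groundspeed 139.0 kt
Leg 4: desired track 112.8°; wind correction -9.2° → command heading 103.6°, groundspeed 160.6 kt

Leg 1: heading=244.0°, groundspeed=175.1 kt
Leg 2: heading=44.3°, groundspeed=136.9 kt
Leg 3: heading=51.2°, groundspeed=139.0 kt
Leg 4: heading=103.6°, groundspeed=160.6 kt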